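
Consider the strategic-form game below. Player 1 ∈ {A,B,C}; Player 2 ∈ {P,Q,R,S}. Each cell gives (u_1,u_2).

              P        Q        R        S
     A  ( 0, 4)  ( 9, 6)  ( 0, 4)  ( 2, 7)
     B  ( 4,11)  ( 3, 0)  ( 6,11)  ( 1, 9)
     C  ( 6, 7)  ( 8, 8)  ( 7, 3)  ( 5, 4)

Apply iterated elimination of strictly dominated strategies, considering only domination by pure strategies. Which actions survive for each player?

Survivors P1:{A,C} P2:{Q,S}

P1 drop B (C beats it: P:6>4 Q:8>3 R:7>6 S:5>1)
P2 drop P (Q beats it: A:6>4 C:8>7)
P2 drop R (Q beats it: A:6>4 C:8>3)
P1→{A,C} P2→{Q,S}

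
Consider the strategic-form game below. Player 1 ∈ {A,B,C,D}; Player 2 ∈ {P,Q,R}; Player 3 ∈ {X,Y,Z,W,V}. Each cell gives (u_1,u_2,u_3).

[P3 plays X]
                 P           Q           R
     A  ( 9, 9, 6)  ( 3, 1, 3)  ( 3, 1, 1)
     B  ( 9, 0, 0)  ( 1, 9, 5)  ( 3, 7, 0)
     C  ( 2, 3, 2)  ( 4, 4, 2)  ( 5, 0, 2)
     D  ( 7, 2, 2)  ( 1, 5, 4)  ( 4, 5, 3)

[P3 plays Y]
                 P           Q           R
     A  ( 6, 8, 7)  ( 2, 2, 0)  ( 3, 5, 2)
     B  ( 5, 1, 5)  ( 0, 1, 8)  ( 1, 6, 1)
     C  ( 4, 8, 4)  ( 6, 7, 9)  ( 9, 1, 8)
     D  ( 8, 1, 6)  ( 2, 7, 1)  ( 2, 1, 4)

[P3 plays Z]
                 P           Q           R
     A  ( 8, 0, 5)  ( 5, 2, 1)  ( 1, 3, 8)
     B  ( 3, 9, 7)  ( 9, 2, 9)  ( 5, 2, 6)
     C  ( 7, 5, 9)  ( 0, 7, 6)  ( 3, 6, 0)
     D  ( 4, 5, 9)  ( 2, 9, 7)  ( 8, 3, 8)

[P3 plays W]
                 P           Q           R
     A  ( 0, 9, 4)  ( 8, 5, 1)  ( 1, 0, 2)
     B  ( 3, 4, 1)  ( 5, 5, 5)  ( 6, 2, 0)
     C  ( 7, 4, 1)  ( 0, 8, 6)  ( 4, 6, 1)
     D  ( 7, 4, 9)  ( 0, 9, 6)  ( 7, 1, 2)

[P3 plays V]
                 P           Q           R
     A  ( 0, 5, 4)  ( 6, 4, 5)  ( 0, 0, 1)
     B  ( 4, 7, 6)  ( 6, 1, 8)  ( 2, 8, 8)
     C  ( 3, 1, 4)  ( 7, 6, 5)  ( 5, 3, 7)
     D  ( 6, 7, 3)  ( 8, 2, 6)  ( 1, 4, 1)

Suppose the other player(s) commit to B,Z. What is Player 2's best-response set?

u_2(P vs B,Z) = 9
u_2(Q vs B,Z) = 2
u_2(R vs B,Z) = 2
max payoff 9 at {P}

argmax u_2 = {P}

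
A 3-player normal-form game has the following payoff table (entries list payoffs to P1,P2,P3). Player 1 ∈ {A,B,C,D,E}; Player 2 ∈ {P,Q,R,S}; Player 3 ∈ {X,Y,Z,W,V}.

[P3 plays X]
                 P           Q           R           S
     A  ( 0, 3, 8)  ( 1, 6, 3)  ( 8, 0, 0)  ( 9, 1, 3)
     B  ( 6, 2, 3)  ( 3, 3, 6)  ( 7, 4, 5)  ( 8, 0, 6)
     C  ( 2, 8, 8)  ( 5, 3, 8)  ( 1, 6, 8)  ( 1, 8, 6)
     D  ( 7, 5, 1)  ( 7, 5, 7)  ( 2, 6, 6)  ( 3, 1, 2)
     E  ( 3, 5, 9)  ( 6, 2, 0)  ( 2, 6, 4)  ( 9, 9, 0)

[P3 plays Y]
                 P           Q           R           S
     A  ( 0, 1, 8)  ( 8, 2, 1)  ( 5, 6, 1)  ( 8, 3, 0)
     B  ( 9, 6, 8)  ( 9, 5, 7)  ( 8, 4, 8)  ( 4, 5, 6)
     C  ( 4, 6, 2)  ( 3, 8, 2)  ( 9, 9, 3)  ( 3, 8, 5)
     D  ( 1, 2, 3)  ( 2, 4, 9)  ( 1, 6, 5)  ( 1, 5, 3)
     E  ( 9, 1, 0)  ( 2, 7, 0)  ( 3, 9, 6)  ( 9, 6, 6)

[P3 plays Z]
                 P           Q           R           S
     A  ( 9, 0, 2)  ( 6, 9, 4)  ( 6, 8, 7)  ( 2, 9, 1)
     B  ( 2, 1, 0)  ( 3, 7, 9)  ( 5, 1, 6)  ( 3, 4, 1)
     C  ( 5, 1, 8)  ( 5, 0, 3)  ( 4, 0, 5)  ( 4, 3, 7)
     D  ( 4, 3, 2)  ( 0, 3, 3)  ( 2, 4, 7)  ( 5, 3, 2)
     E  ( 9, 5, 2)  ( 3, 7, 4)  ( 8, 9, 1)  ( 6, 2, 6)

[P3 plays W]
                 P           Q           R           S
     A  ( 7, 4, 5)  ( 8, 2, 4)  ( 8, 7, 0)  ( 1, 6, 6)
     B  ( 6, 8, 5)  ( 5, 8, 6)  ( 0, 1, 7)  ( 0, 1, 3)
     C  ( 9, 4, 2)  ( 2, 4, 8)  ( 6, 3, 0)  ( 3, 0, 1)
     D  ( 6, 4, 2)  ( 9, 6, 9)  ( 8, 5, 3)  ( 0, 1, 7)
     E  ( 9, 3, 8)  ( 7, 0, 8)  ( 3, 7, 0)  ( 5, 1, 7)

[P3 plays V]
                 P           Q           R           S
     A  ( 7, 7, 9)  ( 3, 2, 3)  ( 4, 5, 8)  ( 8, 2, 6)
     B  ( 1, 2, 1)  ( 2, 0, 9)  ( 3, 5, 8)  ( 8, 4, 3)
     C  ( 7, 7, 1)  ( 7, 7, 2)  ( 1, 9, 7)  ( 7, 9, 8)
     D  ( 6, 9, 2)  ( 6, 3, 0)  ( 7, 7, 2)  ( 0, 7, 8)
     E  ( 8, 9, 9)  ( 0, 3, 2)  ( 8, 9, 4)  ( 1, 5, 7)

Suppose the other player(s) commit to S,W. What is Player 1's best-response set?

u_1(A vs S,W) = 1
u_1(B vs S,W) = 0
u_1(C vs S,W) = 3
u_1(D vs S,W) = 0
u_1(E vs S,W) = 5
max payoff 5 at {E}

BR_1 = {E}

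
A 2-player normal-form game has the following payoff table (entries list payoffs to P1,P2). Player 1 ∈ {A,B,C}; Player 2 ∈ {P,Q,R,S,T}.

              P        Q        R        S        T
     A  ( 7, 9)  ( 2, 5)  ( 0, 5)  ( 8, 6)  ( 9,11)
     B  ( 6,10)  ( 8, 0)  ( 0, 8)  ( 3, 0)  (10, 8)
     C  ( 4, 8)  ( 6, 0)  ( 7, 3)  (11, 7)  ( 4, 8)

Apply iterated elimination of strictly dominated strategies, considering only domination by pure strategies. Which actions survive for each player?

P2 drop Q (P beats it: A:9>5 B:10>0 C:8>0)
P2 drop R (P beats it: A:9>5 B:10>8 C:8>3)
P2 drop S (P beats it: A:9>6 B:10>0 C:8>7)
P1 drop C (A beats it: P:7>4 T:9>4)
P1→{A,B} P2→{P,T}

IESDS → P1:{A,B} P2:{P,T}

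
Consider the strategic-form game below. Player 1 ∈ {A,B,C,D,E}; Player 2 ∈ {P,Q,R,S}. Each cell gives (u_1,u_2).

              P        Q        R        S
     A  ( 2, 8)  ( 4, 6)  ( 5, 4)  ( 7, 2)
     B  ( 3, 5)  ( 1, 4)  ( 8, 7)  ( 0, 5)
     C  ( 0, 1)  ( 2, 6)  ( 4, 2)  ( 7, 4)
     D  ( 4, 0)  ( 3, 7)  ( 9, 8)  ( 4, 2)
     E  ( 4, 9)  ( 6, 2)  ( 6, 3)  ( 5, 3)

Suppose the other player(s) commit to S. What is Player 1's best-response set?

u_1(A vs S) = 7
u_1(B vs S) = 0
u_1(C vs S) = 7
u_1(D vs S) = 4
u_1(E vs S) = 5
max payoff 7 at {A,C}

BR_1 = {A,C}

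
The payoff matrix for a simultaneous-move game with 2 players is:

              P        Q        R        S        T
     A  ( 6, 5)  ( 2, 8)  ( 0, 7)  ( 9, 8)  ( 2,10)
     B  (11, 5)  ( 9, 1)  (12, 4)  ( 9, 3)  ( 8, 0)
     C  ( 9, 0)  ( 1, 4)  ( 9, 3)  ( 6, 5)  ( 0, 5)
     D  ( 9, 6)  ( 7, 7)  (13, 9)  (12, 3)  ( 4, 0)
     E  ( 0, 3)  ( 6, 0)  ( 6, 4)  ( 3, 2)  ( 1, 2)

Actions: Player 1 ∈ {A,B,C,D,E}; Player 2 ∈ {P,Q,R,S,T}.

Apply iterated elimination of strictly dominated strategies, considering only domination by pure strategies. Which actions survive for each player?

IESDS → P1:{B,D} P2:{P,R}

P1 drop A (D beats it: P:9>6 Q:7>2 R:13>0 S:12>9 T:4>2)
P1 drop C (B beats it: P:11>9 Q:9>1 R:12>9 S:9>6 T:8>0)
P1 drop E (B beats it: P:11>0 Q:9>6 R:12>6 S:9>3 T:8>1)
P2 drop Q (R beats it: B:4>1 D:9>7)
P2 drop S (P beats it: B:5>3 D:6>3)
P2 drop T (P beats it: B:5>0 D:6>0)
P1→{B,D} P2→{P,R}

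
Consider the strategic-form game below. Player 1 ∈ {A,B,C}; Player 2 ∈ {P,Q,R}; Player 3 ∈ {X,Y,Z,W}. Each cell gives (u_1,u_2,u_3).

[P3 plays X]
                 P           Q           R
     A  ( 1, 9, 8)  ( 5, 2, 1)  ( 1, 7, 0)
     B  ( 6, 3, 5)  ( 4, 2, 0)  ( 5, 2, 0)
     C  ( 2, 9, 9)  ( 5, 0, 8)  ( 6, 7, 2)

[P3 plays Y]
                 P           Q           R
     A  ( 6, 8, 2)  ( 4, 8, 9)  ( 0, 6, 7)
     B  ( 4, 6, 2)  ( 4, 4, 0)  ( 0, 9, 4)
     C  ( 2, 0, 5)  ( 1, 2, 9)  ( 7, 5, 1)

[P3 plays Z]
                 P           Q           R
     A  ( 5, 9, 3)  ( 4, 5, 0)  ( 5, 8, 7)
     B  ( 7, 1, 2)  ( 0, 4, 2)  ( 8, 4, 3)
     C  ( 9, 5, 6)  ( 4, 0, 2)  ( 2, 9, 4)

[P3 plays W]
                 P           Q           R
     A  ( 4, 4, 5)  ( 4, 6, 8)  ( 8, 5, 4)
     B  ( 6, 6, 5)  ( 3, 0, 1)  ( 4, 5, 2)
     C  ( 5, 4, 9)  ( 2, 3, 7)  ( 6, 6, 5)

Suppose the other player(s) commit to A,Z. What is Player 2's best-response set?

P2 best: {P}

u_2(P vs A,Z) = 9
u_2(Q vs A,Z) = 5
u_2(R vs A,Z) = 8
max payoff 9 at {P}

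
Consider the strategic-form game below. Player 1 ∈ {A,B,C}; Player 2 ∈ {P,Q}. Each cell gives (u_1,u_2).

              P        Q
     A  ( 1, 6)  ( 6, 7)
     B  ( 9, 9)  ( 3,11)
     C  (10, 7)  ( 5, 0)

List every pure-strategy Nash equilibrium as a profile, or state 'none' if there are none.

Nash profiles: (A,Q), (C,P)

(A,P): not NE [P1→C gives 10>1; P2→Q gives 7>6]
(A,Q): NE
(B,P): not NE [P1→C gives 10>9; P2→Q gives 11>9]
(B,Q): not NE [P1→A gives 6>3]
(C,P): NE
(C,Q): not NE [P1→A gives 6>5; P2→P gives 7>0]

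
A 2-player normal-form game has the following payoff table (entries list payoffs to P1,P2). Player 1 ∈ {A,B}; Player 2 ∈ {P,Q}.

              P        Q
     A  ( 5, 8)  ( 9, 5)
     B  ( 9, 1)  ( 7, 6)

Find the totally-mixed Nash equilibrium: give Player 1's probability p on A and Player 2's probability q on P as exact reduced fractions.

p=5/8, q=1/3

P1 indiff ⇒ q·5+(1-q)·9 = q·9+(1-q)·7 ⇒ q(-4) = (1-q)(-2) ⇒ q = 1/3
P2 indiff ⇒ p·8+(1-p)·1 = p·5+(1-p)·6 ⇒ p(3) = (1-p)(5) ⇒ p = 5/8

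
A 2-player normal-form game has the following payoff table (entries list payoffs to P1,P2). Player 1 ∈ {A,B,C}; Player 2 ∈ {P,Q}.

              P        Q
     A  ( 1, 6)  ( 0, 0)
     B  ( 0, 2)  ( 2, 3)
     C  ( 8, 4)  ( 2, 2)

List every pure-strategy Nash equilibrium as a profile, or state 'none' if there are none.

PSNE = {(B,Q), (C,P)}

(A,P): not NE [P1→C gives 8>1]
(A,Q): not NE [P1→C gives 2>0; P2→P gives 6>0]
(B,P): not NE [P1→C gives 8>0; P2→Q gives 3>2]
(B,Q): NE
(C,P): NE
(C,Q): not NE [P2→P gives 4>2]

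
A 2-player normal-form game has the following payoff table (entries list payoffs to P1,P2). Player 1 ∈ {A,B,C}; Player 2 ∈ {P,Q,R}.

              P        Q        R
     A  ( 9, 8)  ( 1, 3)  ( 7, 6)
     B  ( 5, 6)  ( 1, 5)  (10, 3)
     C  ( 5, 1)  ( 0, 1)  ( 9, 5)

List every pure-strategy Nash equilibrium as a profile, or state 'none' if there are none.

NE set: (A,P)

(A,P): NE
(A,Q): not NE [P2→P gives 8>3]
(A,R): not NE [P1→B gives 10>7; P2→P gives 8>6]
(B,P): not NE [P1→A gives 9>5]
(B,Q): not NE [P2→P gives 6>5]
(B,R): not NE [P2→P gives 6>3]
(C,P): not NE [P1→A gives 9>5; P2→R gives 5>1]
(C,Q): not NE [P1→B gives 1>0; P2→R gives 5>1]
(C,R): not NE [P1→B gives 10>9]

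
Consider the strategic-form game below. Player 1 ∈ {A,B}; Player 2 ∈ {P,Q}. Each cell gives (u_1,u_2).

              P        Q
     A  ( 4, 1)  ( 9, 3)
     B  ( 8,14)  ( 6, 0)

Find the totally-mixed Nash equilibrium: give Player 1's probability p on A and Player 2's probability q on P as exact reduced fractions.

P1 mixes 7/8 on A; P2 mixes 3/7 on P

P1 indiff ⇒ q·4+(1-q)·9 = q·8+(1-q)·6 ⇒ q(-4) = (1-q)(-3) ⇒ q = 3/7
P2 indiff ⇒ p·1+(1-p)·14 = p·3+(1-p)·0 ⇒ p(-2) = (1-p)(-14) ⇒ p = 7/8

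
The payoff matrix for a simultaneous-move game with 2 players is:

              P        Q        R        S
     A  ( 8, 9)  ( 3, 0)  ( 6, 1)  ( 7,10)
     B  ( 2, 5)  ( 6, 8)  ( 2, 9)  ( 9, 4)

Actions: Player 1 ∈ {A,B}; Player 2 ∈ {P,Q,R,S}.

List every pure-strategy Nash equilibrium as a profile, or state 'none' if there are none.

(A,P): not NE [P2→S gives 10>9]
(A,Q): not NE [P1→B gives 6>3; P2→S gives 10>0]
(A,R): not NE [P2→S gives 10>1]
(A,S): not NE [P1→B gives 9>7]
(B,P): not NE [P1→A gives 8>2; P2→R gives 9>5]
(B,Q): not NE [P2→R gives 9>8]
(B,R): not NE [P1→A gives 6>2]
(B,S): not NE [P2→R gives 9>4]

Equilibria: none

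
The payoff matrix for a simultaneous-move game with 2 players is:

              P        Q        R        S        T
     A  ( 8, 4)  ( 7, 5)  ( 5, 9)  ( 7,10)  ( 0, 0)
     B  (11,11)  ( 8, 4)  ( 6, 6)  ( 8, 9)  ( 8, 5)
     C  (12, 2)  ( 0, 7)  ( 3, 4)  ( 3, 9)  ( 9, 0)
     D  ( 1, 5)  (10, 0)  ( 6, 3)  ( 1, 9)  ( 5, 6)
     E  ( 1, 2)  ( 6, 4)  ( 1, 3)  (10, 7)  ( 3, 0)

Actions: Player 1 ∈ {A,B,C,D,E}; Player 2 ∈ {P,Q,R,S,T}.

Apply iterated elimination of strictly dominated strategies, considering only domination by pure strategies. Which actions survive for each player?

Remaining: P1:{B,C,E} P2:{P,S}

P1 drop A (B beats it: P:11>8 Q:8>7 R:6>5 S:8>7 T:8>0)
P2 drop Q (S beats it: B:9>4 C:9>7 D:9>0 E:7>4)
P2 drop R (S beats it: B:9>6 C:9>4 D:9>3 E:7>3)
P1 drop D (B beats it: P:11>1 S:8>1 T:8>5)
P2 drop T (P beats it: B:11>5 C:2>0 E:2>0)
P1→{B,C,E} P2→{P,S}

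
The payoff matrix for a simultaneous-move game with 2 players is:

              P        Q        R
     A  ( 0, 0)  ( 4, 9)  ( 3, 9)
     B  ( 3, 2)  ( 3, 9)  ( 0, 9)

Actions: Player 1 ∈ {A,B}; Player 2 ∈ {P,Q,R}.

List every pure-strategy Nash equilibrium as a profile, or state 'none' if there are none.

(A,P): not NE [P1→B gives 3>0; P2→R gives 9>0]
(A,Q): NE
(A,R): NE
(B,P): not NE [P2→R gives 9>2]
(B,Q): not NE [P1→A gives 4>3]
(B,R): not NE [P1→A gives 3>0]

Nash profiles: (A,Q), (A,R)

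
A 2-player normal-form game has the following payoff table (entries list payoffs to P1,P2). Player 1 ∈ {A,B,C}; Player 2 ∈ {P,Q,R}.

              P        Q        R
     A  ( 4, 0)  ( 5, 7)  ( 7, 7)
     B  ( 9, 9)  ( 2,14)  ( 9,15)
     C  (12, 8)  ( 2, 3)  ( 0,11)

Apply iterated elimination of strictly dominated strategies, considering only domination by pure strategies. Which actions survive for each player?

P2 drop P (R beats it: A:7>0 B:15>9 C:11>8)
P1 drop C (A beats it: Q:5>2 R:7>0)
P1→{A,B} P2→{Q,R}

IESDS → P1:{A,B} P2:{Q,R}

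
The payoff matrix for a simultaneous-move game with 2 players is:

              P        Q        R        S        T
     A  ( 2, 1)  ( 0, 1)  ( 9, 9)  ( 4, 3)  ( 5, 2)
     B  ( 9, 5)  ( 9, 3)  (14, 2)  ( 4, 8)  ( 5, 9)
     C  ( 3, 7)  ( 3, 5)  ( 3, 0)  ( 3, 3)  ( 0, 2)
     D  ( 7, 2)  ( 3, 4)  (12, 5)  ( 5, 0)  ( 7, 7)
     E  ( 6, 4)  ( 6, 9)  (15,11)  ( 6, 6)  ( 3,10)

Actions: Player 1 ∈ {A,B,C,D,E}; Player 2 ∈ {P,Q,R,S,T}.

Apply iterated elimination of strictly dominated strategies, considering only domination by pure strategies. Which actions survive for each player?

P1 drop A (D beats it: P:7>2 Q:3>0 R:12>9 S:5>4 T:7>5)
P1 drop C (B beats it: P:9>3 Q:9>3 R:14>3 S:4>3 T:5>0)
P2 drop P (T beats it: B:9>5 D:7>2 E:10>4)
P2 drop Q (T beats it: B:9>3 D:7>4 E:10>9)
P2 drop S (T beats it: B:9>8 D:7>0 E:10>6)
P1→{B,D,E} P2→{R,T}

Survivors P1:{B,D,E} P2:{R,T}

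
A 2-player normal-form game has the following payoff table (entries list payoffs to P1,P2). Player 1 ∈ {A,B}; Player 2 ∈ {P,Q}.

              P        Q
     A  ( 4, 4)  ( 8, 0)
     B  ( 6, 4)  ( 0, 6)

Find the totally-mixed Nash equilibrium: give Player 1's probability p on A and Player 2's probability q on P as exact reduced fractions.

(p,q) = (1/3, 4/5)

P1 indiff ⇒ q·4+(1-q)·8 = q·6+(1-q)·0 ⇒ q(-2) = (1-q)(-8) ⇒ q = 4/5
P2 indiff ⇒ p·4+(1-p)·4 = p·0+(1-p)·6 ⇒ p(4) = (1-p)(2) ⇒ p = 1/3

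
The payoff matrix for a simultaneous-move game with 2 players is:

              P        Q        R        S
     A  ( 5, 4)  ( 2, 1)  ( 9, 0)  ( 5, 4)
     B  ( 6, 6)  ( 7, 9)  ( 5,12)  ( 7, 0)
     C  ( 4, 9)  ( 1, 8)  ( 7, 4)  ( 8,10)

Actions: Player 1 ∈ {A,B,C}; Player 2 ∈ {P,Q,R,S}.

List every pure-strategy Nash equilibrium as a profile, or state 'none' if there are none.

(A,P): not NE [P1→B gives 6>5]
(A,Q): not NE [P1→B gives 7>2; P2→S gives 4>1]
(A,R): not NE [P2→S gives 4>0]
(A,S): not NE [P1→C gives 8>5]
(B,P): not NE [P2→R gives 12>6]
(B,Q): not NE [P2→R gives 12>9]
(B,R): not NE [P1→A gives 9>5]
(B,S): not NE [P1→C gives 8>7; P2→R gives 12>0]
(C,P): not NE [P1→B gives 6>4; P2→S gives 10>9]
(C,Q): not NE [P1→B gives 7>1; P2→S gives 10>8]
(C,R): not NE [P1→A gives 9>7; P2→S gives 10>4]
(C,S): NE

PSNE = {(C,S)}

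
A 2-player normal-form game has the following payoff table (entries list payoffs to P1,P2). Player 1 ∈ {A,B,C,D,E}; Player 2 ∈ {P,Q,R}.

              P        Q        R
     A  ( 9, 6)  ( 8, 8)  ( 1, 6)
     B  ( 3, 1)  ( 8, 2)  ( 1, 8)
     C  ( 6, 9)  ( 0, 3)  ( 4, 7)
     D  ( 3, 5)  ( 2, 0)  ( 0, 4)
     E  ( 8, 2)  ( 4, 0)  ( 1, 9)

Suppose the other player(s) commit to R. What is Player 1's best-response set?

u_1(A vs R) = 1
u_1(B vs R) = 1
u_1(C vs R) = 4
u_1(D vs R) = 0
u_1(E vs R) = 1
max payoff 4 at {C}

P1 best: {C}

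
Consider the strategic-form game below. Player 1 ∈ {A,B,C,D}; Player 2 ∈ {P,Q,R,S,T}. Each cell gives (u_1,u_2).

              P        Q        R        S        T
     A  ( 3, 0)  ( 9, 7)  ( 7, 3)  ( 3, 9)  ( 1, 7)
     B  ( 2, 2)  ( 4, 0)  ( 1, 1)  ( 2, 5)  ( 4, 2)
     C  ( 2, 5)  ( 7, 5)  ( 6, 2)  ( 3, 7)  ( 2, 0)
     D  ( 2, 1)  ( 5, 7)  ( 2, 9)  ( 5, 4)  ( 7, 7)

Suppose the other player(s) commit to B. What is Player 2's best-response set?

u_2(P vs B) = 2
u_2(Q vs B) = 0
u_2(R vs B) = 1
u_2(S vs B) = 5
u_2(T vs B) = 2
max payoff 5 at {S}

BR_2 = {S}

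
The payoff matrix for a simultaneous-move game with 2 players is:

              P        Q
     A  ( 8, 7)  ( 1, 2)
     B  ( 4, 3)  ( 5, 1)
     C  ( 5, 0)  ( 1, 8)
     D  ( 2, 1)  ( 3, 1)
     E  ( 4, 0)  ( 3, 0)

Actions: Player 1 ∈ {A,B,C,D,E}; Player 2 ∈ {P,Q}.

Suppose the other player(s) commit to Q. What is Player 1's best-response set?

u_1(A vs Q) = 1
u_1(B vs Q) = 5
u_1(C vs Q) = 1
u_1(D vs Q) = 3
u_1(E vs Q) = 3
max payoff 5 at {B}

argmax u_1 = {B}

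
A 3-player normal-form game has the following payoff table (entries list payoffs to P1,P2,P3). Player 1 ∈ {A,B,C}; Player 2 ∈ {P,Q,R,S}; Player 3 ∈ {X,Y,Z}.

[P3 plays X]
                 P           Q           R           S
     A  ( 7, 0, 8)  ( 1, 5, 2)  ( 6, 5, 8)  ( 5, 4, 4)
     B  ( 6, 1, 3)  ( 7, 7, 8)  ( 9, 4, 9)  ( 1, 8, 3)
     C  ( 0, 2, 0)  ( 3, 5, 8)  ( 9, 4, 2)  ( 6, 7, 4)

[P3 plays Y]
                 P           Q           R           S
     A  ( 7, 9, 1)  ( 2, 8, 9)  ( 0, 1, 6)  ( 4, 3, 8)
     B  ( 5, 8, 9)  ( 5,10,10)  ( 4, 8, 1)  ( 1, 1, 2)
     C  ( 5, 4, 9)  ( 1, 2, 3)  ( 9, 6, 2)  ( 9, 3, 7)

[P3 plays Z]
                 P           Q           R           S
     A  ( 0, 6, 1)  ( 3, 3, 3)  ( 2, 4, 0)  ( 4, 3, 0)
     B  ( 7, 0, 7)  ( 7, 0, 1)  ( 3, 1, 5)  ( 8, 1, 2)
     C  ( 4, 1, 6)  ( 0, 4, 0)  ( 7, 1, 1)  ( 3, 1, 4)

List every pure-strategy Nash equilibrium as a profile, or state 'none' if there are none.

PSNE = {(B,Q,Y), (C,R,Y)}

(A,P,X): not NE [P2→R gives 5>0]
(A,P,Y): not NE [P3→X gives 8>1]
(A,P,Z): not NE [P1→B gives 7>0; P3→X gives 8>1]
(A,Q,X): not NE [P1→B gives 7>1; P3→Y gives 9>2]
(A,Q,Y): not NE [P1→B gives 5>2; P2→P gives 9>8]
(A,Q,Z): not NE [P1→B gives 7>3; P2→P gives 6>3; P3→Y gives 9>3]
(A,R,X): not NE [P1→C gives 9>6]
(A,R,Y): not NE [P1→C gives 9>0; P2→P gives 9>1; P3→X gives 8>6]
(A,R,Z): not NE [P1→C gives 7>2; P2→P gives 6>4; P3→X gives 8>0]
(A,S,X): not NE [P1→C gives 6>5; P2→R gives 5>4; P3→Y gives 8>4]
(A,S,Y): not NE [P1→C gives 9>4; P2→P gives 9>3]
(A,S,Z): not NE [P1→B gives 8>4; P2→P gives 6>3; P3→Y gives 8>0]
(B,P,X): not NE [P1→A gives 7>6; P2→S gives 8>1; P3→Y gives 9>3]
(B,P,Y): not NE [P1→A gives 7>5; P2→Q gives 10>8]
(B,P,Z): not NE [P2→S gives 1>0; P3→Y gives 9>7]
(B,Q,X): not NE [P2→S gives 8>7; P3→Y gives 10>8]
(B,Q,Y): NE
(B,Q,Z): not NE [P2→S gives 1>0; P3→Y gives 10>1]
(B,R,X): not NE [P2→S gives 8>4]
(B,R,Y): not NE [P1→C gives 9>4; P2→Q gives 10>8; P3→X gives 9>1]
(B,R,Z): not NE [P1→C gives 7>3; P3→X gives 9>5]
(B,S,X): not NE [P1→C gives 6>1]
(B,S,Y): not NE [P1→C gives 9>1; P2→Q gives 10>1; P3→X gives 3>2]
(B,S,Z): not NE [P3→X gives 3>2]
(C,P,X): not NE [P1→A gives 7>0; P2→S gives 7>2; P3→Y gives 9>0]
(C,P,Y): not NE [P1→A gives 7>5; P2→R gives 6>4]
(C,P,Z): not NE [P1→B gives 7>4; P2→Q gives 4>1; P3→Y gives 9>6]
(C,Q,X): not NE [P1→B gives 7>3; P2→S gives 7>5]
(C,Q,Y): not NE [P1→B gives 5>1; P2→R gives 6>2; P3→X gives 8>3]
(C,Q,Z): not NE [P1→B gives 7>0; P3→X gives 8>0]
(C,R,X): not NE [P2→S gives 7>4]
(C,R,Y): NE
(C,R,Z): not NE [P2→Q gives 4>1; P3→Y gives 2>1]
(C,S,X): not NE [P3→Y gives 7>4]
(C,S,Y): not NE [P2→R gives 6>3]
(C,S,Z): not NE [P1→B gives 8>3; P2→Q gives 4>1; P3→Y gives 7>4]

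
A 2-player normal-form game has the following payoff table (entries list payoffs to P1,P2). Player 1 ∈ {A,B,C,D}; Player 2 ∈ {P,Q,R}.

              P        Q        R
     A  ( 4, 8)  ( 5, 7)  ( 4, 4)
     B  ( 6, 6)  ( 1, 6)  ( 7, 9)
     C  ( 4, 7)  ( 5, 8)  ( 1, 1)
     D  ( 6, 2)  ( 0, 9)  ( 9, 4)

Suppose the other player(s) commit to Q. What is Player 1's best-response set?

u_1(A vs Q) = 5
u_1(B vs Q) = 1
u_1(C vs Q) = 5
u_1(D vs Q) = 0
max payoff 5 at {A,C}

BR_1 = {A,C}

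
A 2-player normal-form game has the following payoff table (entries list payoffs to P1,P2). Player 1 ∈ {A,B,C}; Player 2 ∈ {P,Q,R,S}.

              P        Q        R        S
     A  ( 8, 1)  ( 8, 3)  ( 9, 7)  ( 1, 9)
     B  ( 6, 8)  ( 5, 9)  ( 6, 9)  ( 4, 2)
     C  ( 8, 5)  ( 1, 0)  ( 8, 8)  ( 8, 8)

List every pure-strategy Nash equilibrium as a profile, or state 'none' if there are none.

(A,P): not NE [P2→S gives 9>1]
(A,Q): not NE [P2→S gives 9>3]
(A,R): not NE [P2→S gives 9>7]
(A,S): not NE [P1→C gives 8>1]
(B,P): not NE [P1→C gives 8>6; P2→R gives 9>8]
(B,Q): not NE [P1→A gives 8>5]
(B,R): not NE [P1→A gives 9>6]
(B,S): not NE [P1→C gives 8>4; P2→R gives 9>2]
(C,P): not NE [P2→S gives 8>5]
(C,Q): not NE [P1→A gives 8>1; P2→S gives 8>0]
(C,R): not NE [P1→A gives 9>8]
(C,S): NE

Nash profiles: (C,S)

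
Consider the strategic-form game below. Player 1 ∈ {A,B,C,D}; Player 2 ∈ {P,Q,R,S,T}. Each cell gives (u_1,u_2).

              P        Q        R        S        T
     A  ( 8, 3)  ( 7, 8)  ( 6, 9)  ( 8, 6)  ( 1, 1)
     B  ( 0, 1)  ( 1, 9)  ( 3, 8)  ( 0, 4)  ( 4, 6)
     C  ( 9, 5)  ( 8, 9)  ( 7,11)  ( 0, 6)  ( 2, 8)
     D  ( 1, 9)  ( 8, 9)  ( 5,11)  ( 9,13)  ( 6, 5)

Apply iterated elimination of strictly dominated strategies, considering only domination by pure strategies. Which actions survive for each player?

P1 drop B (D beats it: P:1>0 Q:8>1 R:5>3 S:9>0 T:6>4)
P2 drop P (R beats it: A:9>3 C:11>5 D:11>9)
P2 drop Q (R beats it: A:9>8 C:11>9 D:11>9)
P2 drop T (R beats it: A:9>1 C:11>8 D:11>5)
P1→{A,C,D} P2→{R,S}

Remaining: P1:{A,C,D} P2:{R,S}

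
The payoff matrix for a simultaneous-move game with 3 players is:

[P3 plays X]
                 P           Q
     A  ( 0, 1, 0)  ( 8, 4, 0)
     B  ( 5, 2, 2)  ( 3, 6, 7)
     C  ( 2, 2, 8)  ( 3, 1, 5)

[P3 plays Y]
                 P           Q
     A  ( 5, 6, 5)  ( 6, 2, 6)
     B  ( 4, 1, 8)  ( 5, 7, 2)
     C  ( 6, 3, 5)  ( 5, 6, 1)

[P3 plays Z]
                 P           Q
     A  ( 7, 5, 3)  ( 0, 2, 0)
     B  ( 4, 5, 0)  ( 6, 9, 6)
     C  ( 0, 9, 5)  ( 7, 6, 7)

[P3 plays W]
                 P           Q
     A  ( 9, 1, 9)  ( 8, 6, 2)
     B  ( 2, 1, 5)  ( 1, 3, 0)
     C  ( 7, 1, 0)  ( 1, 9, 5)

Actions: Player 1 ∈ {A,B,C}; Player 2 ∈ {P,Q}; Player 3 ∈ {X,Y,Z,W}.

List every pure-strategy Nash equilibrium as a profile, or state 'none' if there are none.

No pure NE.

(A,P,X): not NE [P1→B gives 5>0; P2→Q gives 4>1; P3→W gives 9>0]
(A,P,Y): not NE [P1→C gives 6>5; P3→W gives 9>5]
(A,P,Z): not NE [P3→W gives 9>3]
(A,P,W): not NE [P2→Q gives 6>1]
(A,Q,X): not NE [P3→Y gives 6>0]
(A,Q,Y): not NE [P2→P gives 6>2]
(A,Q,Z): not NE [P1→C gives 7>0; P2→P gives 5>2; P3→Y gives 6>0]
(A,Q,W): not NE [P3→Y gives 6>2]
(B,P,X): not NE [P2→Q gives 6>2; P3→Y gives 8>2]
(B,P,Y): not NE [P1→C gives 6>4; P2→Q gives 7>1]
(B,P,Z): not NE [P1→A gives 7>4; P2→Q gives 9>5; P3→Y gives 8>0]
(B,P,W): not NE [P1→A gives 9>2; P2→Q gives 3>1; P3→Y gives 8>5]
(B,Q,X): not NE [P1→A gives 8>3]
(B,Q,Y): not NE [P1→A gives 6>5; P3→X gives 7>2]
(B,Q,Z): not NE [P1→C gives 7>6; P3→X gives 7>6]
(B,Q,W): not NE [P1→A gives 8>1; P3→X gives 7>0]
(C,P,X): not NE [P1→B gives 5>2]
(C,P,Y): not NE [P2→Q gives 6>3; P3→X gives 8>5]
(C,P,Z): not NE [P1→A gives 7>0; P3→X gives 8>5]
(C,P,W): not NE [P1→A gives 9>7; P2→Q gives 9>1; P3→X gives 8>0]
(C,Q,X): not NE [P1→A gives 8>3; P2→P gives 2>1; P3→Z gives 7>5]
(C,Q,Y): not NE [P1→A gives 6>5; P3→Z gives 7>1]
(C,Q,Z): not NE [P2→P gives 9>6]
(C,Q,W): not NE [P1→A gives 8>1; P3→Z gives 7>5]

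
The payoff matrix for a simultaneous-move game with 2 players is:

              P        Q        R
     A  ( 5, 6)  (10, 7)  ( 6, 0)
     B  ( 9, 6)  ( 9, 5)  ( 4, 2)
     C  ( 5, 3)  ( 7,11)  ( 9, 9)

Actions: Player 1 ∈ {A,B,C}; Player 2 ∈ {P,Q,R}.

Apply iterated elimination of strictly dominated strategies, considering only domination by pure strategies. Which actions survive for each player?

P2 drop R (Q beats it: A:7>0 B:5>2 C:11>9)
P1 drop C (B beats it: P:9>5 Q:9>7)
P1→{A,B} P2→{P,Q}

Remaining: P1:{A,B} P2:{P,Q}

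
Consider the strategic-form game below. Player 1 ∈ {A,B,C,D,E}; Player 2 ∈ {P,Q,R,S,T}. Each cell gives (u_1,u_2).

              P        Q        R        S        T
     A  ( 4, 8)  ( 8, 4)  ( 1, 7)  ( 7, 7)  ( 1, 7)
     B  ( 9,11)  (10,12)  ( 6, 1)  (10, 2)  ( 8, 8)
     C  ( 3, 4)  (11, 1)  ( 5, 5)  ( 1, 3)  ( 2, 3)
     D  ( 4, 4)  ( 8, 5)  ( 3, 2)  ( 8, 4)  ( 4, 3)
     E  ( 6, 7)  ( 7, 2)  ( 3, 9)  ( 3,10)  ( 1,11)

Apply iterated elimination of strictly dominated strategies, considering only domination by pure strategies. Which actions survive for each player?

Remaining: P1:{B,C} P2:{P,Q,R}

P1 drop A (B beats it: P:9>4 Q:10>8 R:6>1 S:10>7 T:8>1)
P1 drop D (B beats it: P:9>4 Q:10>8 R:6>3 S:10>8 T:8>4)
P1 drop E (B beats it: P:9>6 Q:10>7 R:6>3 S:10>3 T:8>1)
P2 drop S (P beats it: B:11>2 C:4>3)
P2 drop T (P beats it: B:11>8 C:4>3)
P1→{B,C} P2→{P,Q,R}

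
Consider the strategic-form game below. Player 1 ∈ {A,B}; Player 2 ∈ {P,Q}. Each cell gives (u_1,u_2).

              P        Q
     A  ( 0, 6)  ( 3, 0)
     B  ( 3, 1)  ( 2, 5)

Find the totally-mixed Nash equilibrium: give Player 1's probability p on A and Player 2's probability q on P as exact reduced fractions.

P1 mixes 2/5 on A; P2 mixes 1/4 on P

P1 indiff ⇒ q·0+(1-q)·3 = q·3+(1-q)·2 ⇒ q(-3) = (1-q)(-1) ⇒ q = 1/4
P2 indiff ⇒ p·6+(1-p)·1 = p·0+(1-p)·5 ⇒ p(6) = (1-p)(4) ⇒ p = 2/5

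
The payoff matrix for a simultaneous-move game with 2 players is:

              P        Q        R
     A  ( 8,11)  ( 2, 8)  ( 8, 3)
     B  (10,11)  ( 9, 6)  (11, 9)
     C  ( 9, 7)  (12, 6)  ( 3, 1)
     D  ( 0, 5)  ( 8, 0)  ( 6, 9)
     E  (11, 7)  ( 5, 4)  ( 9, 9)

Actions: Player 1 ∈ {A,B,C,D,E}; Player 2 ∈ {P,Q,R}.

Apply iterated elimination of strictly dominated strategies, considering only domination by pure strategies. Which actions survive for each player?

Remaining: P1:{B,E} P2:{P,R}

P1 drop A (B beats it: P:10>8 Q:9>2 R:11>8)
P1 drop D (B beats it: P:10>0 Q:9>8 R:11>6)
P2 drop Q (P beats it: B:11>6 C:7>6 E:7>4)
P1 drop C (B beats it: P:10>9 R:11>3)
P1→{B,E} P2→{P,R}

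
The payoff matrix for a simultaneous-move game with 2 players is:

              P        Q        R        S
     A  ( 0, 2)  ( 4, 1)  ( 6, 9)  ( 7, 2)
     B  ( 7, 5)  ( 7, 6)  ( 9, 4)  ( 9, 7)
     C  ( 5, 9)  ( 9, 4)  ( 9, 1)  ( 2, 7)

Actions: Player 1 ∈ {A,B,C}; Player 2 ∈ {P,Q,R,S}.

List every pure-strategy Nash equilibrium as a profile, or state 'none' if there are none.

(A,P): not NE [P1→B gives 7>0; P2→R gives 9>2]
(A,Q): not NE [P1→C gives 9>4; P2→R gives 9>1]
(A,R): not NE [P1→C gives 9>6]
(A,S): not NE [P1→B gives 9>7; P2→R gives 9>2]
(B,P): not NE [P2→S gives 7>5]
(B,Q): not NE [P1→C gives 9>7; P2→S gives 7>6]
(B,R): not NE [P2→S gives 7>4]
(B,S): NE
(C,P): not NE [P1→B gives 7>5]
(C,Q): not NE [P2→P gives 9>4]
(C,R): not NE [P2→P gives 9>1]
(C,S): not NE [P1→B gives 9>2; P2→P gives 9>7]

PSNE = {(B,S)}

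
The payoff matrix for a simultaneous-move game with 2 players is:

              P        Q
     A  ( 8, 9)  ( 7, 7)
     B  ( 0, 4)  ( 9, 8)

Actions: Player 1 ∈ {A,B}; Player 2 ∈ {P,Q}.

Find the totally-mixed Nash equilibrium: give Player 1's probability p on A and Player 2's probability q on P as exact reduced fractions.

P1 indiff ⇒ q·8+(1-q)·7 = q·0+(1-q)·9 ⇒ q(8) = (1-q)(2) ⇒ q = 1/5
P2 indiff ⇒ p·9+(1-p)·4 = p·7+(1-p)·8 ⇒ p(2) = (1-p)(4) ⇒ p = 2/3

P1 mixes 2/3 on A; P2 mixes 1/5 on P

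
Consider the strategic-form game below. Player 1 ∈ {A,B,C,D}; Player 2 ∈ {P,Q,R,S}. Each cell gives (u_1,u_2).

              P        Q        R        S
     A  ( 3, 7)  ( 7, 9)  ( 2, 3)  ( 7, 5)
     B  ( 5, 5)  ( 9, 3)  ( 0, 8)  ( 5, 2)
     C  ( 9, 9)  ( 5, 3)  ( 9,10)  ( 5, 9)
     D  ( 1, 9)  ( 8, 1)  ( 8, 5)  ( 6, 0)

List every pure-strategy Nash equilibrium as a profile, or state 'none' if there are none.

(A,P): not NE [P1→C gives 9>3; P2→Q gives 9>7]
(A,Q): not NE [P1→B gives 9>7]
(A,R): not NE [P1→C gives 9>2; P2→Q gives 9>3]
(A,S): not NE [P2→Q gives 9>5]
(B,P): not NE [P1→C gives 9>5; P2→R gives 8>5]
(B,Q): not NE [P2→R gives 8>3]
(B,R): not NE [P1→C gives 9>0]
(B,S): not NE [P1→A gives 7>5; P2→R gives 8>2]
(C,P): not NE [P2→R gives 10>9]
(C,Q): not NE [P1→B gives 9>5; P2→R gives 10>3]
(C,R): NE
(C,S): not NE [P1→A gives 7>5; P2→R gives 10>9]
(D,P): not NE [P1→C gives 9>1]
(D,Q): not NE [P1→B gives 9>8; P2→P gives 9>1]
(D,R): not NE [P1→C gives 9>8; P2→P gives 9>5]
(D,S): not NE [P1→A gives 7>6; P2→P gives 9>0]

NE set: (C,R)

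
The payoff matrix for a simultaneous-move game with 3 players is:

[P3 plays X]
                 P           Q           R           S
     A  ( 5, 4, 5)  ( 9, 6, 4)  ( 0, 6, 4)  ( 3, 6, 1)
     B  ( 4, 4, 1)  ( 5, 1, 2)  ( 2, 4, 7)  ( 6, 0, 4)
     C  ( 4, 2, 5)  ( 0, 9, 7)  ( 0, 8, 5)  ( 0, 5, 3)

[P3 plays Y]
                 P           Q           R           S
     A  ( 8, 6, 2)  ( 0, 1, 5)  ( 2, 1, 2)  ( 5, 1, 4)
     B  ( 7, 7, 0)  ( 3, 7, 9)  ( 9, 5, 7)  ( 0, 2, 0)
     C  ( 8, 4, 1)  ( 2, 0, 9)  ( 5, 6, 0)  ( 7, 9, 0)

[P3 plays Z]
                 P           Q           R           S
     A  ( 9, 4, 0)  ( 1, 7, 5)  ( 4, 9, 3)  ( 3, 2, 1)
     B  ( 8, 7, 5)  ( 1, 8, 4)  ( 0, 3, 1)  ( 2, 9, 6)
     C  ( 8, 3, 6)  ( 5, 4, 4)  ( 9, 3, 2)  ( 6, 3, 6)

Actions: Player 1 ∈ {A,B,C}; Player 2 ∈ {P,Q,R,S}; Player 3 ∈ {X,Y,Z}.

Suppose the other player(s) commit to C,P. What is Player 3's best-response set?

BR_3 = {Z}

u_3(X vs C,P) = 5
u_3(Y vs C,P) = 1
u_3(Z vs C,P) = 6
max payoff 6 at {Z}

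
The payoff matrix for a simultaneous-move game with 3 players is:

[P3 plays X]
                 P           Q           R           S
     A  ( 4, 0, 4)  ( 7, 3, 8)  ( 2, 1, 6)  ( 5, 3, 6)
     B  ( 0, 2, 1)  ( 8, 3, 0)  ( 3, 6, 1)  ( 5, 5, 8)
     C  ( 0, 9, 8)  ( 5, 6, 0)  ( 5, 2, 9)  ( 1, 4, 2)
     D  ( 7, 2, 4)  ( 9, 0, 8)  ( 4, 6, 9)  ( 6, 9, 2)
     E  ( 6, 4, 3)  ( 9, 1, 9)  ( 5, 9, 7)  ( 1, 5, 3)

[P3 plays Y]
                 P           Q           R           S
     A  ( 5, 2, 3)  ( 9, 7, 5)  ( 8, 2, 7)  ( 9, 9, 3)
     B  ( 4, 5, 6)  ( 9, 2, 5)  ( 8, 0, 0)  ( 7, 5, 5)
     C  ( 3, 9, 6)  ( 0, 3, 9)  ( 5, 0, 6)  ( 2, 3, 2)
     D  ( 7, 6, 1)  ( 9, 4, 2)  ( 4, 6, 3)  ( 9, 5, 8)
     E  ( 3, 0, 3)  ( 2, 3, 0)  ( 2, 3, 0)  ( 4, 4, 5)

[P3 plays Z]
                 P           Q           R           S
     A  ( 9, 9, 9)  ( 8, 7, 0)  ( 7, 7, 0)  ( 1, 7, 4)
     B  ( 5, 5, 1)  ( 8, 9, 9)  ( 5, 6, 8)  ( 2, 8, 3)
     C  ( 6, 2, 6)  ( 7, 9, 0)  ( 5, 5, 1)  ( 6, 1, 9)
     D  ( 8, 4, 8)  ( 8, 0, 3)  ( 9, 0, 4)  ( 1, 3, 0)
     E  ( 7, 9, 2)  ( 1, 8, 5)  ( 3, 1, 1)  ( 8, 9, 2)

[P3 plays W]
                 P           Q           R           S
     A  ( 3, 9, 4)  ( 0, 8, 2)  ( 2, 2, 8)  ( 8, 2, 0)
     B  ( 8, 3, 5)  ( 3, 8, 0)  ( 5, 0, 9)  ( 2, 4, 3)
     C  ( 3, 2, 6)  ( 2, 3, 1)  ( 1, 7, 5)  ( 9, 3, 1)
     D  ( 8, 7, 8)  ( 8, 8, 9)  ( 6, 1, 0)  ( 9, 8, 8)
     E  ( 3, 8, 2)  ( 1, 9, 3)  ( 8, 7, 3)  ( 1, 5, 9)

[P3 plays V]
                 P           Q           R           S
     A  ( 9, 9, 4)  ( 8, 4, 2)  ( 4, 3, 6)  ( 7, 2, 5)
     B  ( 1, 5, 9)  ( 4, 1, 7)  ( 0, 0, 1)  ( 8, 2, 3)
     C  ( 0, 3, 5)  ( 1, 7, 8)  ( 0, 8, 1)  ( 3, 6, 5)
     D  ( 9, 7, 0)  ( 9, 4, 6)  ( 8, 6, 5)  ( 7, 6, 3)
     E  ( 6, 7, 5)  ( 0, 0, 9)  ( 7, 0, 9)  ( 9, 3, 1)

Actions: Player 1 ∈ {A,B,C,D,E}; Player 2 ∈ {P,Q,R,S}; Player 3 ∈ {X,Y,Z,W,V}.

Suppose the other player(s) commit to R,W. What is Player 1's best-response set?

u_1(A vs R,W) = 2
u_1(B vs R,W) = 5
u_1(C vs R,W) = 1
u_1(D vs R,W) = 6
u_1(E vs R,W) = 8
max payoff 8 at {E}

P1 best: {E}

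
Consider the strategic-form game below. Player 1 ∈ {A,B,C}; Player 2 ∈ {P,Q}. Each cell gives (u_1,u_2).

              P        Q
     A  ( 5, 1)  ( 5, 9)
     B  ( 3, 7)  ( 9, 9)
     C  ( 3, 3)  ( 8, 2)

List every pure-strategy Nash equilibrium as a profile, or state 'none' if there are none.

(A,P): not NE [P2→Q gives 9>1]
(A,Q): not NE [P1→B gives 9>5]
(B,P): not NE [P1→A gives 5>3; P2→Q gives 9>7]
(B,Q): NE
(C,P): not NE [P1→A gives 5>3]
(C,Q): not NE [P1→B gives 9>8; P2→P gives 3>2]

PSNE = {(B,Q)}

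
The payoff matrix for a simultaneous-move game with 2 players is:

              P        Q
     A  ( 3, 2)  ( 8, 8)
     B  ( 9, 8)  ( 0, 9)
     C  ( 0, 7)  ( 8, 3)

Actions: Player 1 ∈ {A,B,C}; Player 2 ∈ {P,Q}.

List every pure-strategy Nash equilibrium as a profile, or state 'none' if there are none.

Nash profiles: (A,Q)

(A,P): not NE [P1→B gives 9>3; P2→Q gives 8>2]
(A,Q): NE
(B,P): not NE [P2→Q gives 9>8]
(B,Q): not NE [P1→C gives 8>0]
(C,P): not NE [P1→B gives 9>0]
(C,Q): not NE [P2→P gives 7>3]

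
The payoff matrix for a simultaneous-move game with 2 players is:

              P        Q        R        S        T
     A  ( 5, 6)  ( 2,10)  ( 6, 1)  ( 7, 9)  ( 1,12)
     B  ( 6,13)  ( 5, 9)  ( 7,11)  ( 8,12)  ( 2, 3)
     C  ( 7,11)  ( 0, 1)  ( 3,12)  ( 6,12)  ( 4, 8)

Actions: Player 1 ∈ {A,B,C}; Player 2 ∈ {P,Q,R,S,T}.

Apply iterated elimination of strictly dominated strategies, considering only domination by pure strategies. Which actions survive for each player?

Remaining: P1:{B,C} P2:{P,R,S}

P1 drop A (B beats it: P:6>5 Q:5>2 R:7>6 S:8>7 T:2>1)
P2 drop Q (P beats it: B:13>9 C:11>1)
P2 drop T (P beats it: B:13>3 C:11>8)
P1→{B,C} P2→{P,R,S}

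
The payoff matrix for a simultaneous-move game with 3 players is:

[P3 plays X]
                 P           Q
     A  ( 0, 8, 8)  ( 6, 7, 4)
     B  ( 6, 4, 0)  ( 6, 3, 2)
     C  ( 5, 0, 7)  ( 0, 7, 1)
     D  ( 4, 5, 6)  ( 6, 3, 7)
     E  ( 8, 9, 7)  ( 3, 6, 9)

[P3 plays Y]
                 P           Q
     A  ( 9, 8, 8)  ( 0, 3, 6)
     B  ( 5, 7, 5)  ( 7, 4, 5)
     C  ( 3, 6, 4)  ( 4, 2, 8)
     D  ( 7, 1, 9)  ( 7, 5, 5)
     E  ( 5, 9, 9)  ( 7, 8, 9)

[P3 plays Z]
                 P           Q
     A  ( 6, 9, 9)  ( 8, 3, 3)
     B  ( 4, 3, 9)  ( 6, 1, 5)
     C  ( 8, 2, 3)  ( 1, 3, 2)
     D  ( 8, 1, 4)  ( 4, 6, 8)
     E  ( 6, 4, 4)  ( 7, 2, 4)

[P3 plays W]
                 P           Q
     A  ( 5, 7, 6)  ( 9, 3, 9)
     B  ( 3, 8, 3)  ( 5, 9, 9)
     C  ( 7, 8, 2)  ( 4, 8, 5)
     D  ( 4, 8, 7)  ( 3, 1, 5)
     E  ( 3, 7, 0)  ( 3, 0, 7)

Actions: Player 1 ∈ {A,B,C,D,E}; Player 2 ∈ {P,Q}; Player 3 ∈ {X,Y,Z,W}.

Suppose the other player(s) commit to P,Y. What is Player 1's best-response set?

P1 best: {A}

u_1(A vs P,Y) = 9
u_1(B vs P,Y) = 5
u_1(C vs P,Y) = 3
u_1(D vs P,Y) = 7
u_1(E vs P,Y) = 5
max payoff 9 at {A}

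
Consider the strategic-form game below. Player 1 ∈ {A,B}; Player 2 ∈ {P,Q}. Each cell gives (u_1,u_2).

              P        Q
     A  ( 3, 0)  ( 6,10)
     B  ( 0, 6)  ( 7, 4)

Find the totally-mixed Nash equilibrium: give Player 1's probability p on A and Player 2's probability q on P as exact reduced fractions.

P1 indiff ⇒ q·3+(1-q)·6 = q·0+(1-q)·7 ⇒ q(3) = (1-q)(1) ⇒ q = 1/4
P2 indiff ⇒ p·0+(1-p)·6 = p·10+(1-p)·4 ⇒ p(-10) = (1-p)(-2) ⇒ p = 1/6

(p,q) = (1/6, 1/4)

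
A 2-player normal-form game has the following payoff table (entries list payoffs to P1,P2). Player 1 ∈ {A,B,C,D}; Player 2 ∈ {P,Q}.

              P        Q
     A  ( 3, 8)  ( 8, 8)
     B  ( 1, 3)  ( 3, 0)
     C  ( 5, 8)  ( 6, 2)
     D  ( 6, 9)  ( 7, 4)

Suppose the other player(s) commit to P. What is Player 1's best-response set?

argmax u_1 = {D}

u_1(A vs P) = 3
u_1(B vs P) = 1
u_1(C vs P) = 5
u_1(D vs P) = 6
max payoff 6 at {D}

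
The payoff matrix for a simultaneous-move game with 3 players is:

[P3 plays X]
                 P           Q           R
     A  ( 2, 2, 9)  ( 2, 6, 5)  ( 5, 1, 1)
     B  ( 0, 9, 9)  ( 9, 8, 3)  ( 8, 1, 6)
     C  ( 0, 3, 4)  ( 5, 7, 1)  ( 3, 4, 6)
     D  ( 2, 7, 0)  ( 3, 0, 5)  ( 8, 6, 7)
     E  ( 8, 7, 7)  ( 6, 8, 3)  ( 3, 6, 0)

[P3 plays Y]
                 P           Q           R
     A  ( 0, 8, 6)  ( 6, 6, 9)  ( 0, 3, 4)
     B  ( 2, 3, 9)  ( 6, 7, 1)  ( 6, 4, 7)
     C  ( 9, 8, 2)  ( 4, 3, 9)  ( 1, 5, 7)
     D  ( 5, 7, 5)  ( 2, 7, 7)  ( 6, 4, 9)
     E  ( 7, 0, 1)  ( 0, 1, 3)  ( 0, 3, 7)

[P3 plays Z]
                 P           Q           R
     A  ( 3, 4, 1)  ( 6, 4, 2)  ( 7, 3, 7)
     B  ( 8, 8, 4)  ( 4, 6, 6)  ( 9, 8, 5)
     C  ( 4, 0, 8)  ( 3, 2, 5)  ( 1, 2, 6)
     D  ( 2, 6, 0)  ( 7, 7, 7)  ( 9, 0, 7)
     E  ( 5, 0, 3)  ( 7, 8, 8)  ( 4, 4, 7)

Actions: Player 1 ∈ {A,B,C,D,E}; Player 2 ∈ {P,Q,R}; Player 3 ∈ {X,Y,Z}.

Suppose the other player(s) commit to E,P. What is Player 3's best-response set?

P3 best: {X}

u_3(X vs E,P) = 7
u_3(Y vs E,P) = 1
u_3(Z vs E,P) = 3
max payoff 7 at {X}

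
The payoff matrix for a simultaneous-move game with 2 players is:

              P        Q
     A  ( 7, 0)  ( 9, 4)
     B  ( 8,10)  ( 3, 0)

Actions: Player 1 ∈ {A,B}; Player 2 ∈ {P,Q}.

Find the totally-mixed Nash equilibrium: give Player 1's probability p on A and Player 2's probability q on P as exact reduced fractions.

P1 indiff ⇒ q·7+(1-q)·9 = q·8+(1-q)·3 ⇒ q(-1) = (1-q)(-6) ⇒ q = 6/7
P2 indiff ⇒ p·0+(1-p)·10 = p·4+(1-p)·0 ⇒ p(-4) = (1-p)(-10) ⇒ p = 5/7

P1 mixes 5/7 on A; P2 mixes 6/7 on P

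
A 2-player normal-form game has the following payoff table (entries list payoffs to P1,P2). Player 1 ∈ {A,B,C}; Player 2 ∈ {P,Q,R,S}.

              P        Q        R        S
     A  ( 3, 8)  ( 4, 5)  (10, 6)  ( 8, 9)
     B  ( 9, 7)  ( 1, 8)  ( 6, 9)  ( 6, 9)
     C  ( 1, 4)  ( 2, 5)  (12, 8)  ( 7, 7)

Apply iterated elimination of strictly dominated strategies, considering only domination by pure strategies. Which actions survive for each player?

P2 drop P (S beats it: A:9>8 B:9>7 C:7>4)
P1 drop B (A beats it: Q:4>1 R:10>6 S:8>6)
P2 drop Q (R beats it: A:6>5 C:8>5)
P1→{A,C} P2→{R,S}

Remaining: P1:{A,C} P2:{R,S}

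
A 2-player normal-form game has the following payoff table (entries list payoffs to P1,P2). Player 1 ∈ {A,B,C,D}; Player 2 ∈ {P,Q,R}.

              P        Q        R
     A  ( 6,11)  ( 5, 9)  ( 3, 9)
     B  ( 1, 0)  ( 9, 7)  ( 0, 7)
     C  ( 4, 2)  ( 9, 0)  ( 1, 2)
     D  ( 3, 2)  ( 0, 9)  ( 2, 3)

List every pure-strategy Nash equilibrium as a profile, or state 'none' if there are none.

PSNE = {(A,P), (B,Q)}

(A,P): NE
(A,Q): not NE [P1→C gives 9>5; P2→P gives 11>9]
(A,R): not NE [P2→P gives 11>9]
(B,P): not NE [P1→A gives 6>1; P2→R gives 7>0]
(B,Q): NE
(B,R): not NE [P1→A gives 3>0]
(C,P): not NE [P1→A gives 6>4]
(C,Q): not NE [P2→R gives 2>0]
(C,R): not NE [P1→A gives 3>1]
(D,P): not NE [P1→A gives 6>3; P2→Q gives 9>2]
(D,Q): not NE [P1→C gives 9>0]
(D,R): not NE [P1→A gives 3>2; P2→Q gives 9>3]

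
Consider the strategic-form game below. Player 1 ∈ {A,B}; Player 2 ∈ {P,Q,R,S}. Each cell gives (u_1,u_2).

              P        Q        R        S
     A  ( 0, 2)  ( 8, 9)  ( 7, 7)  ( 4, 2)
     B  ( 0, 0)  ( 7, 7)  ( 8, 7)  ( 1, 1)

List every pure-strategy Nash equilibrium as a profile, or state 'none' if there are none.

Nash profiles: (A,Q), (B,R)

(A,P): not NE [P2→Q gives 9>2]
(A,Q): NE
(A,R): not NE [P1→B gives 8>7; P2→Q gives 9>7]
(A,S): not NE [P2→Q gives 9>2]
(B,P): not NE [P2→R gives 7>0]
(B,Q): not NE [P1→A gives 8>7]
(B,R): NE
(B,S): not NE [P1→A gives 4>1; P2→R gives 7>1]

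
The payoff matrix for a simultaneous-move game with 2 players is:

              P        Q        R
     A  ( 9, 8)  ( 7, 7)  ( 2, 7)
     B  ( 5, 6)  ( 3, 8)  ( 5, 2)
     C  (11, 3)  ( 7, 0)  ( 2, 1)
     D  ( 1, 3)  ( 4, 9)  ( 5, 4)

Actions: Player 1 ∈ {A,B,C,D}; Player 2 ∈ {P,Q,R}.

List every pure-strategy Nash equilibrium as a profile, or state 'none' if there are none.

(A,P): not NE [P1→C gives 11>9]
(A,Q): not NE [P2→P gives 8>7]
(A,R): not NE [P1→D gives 5>2; P2→P gives 8>7]
(B,P): not NE [P1→C gives 11>5; P2→Q gives 8>6]
(B,Q): not NE [P1→C gives 7>3]
(B,R): not NE [P2→Q gives 8>2]
(C,P): NE
(C,Q): not NE [P2→P gives 3>0]
(C,R): not NE [P1→D gives 5>2; P2→P gives 3>1]
(D,P): not NE [P1→C gives 11>1; P2→Q gives 9>3]
(D,Q): not NE [P1→C gives 7>4]
(D,R): not NE [P2→Q gives 9>4]

Nash profiles: (C,P)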